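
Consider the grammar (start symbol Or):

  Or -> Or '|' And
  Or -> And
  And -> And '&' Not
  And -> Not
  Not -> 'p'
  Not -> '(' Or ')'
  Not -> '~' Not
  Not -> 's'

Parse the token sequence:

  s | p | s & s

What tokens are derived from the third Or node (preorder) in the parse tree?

[Or [Or [Or [And [Not s]]] | [And [Not p]]] | [And [And [Not s]] & [Not s]]]

s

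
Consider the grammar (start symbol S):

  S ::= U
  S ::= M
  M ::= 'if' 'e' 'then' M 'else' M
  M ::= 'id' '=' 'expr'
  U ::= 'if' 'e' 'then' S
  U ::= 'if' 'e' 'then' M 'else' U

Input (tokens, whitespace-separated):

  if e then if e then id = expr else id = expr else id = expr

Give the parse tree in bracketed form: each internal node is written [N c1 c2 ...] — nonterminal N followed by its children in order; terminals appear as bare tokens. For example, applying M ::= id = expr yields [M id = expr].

[S [M if e then [M if e then [M id = expr] else [M id = expr]] else [M id = expr]]]

S
M
if e then M else M
if e then if e then M else M else M
if e then if e then id = expr else M else M
if e then if e then id = expr else id = expr else M
if e then if e then id = expr else id = expr else id = expr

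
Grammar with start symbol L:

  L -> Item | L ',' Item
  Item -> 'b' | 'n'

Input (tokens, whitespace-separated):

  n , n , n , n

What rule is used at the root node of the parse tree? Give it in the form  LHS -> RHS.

[L [L [L [L [Item n]] , [Item n]] , [Item n]] , [Item n]]

L -> L ',' Item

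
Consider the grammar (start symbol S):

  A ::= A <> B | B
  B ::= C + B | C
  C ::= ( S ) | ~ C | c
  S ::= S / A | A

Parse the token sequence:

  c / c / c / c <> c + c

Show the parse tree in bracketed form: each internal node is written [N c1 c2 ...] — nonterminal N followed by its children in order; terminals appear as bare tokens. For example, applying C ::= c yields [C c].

[S [S [S [S [A [B [C c]]]] / [A [B [C c]]]] / [A [B [C c]]]] / [A [A [B [C c]]] <> [B [C c] + [B [C c]]]]]

S
S / A
S / A / A
S / A / A / A
A / A / A / A
B / A / A / A
C / A / A / A
c / A / A / A
c / B / A / A
c / C / A / A
c / c / A / A
c / c / B / A
c / c / C / A
c / c / c / A
c / c / c / A <> B
c / c / c / B <> B
c / c / c / C <> B
c / c / c / c <> B
c / c / c / c <> C + B
c / c / c / c <> c + B
c / c / c / c <> c + C
c / c / c / c <> c + c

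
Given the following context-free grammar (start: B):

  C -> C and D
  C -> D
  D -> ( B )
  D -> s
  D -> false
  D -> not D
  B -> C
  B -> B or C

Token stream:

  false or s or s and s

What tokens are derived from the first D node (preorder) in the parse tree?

[B [B [B [C [D false]]] or [C [D s]]] or [C [C [D s]] and [D s]]]

false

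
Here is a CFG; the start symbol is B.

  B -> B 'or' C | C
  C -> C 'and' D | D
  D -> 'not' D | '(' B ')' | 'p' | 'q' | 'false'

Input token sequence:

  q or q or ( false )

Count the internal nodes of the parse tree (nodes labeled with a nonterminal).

[B [B [B [C [D q]]] or [C [D q]]] or [C [D ( [B [C [D false]]] )]]]

12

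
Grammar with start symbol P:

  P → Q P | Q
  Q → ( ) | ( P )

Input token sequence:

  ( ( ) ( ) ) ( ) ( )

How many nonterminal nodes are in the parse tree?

[P [Q ( [P [Q ( )] [P [Q ( )]]] )] [P [Q ( )] [P [Q ( )]]]]

10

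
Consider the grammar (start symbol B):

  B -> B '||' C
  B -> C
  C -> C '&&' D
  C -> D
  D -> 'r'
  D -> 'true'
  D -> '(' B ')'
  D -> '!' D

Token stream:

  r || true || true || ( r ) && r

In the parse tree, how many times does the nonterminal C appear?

[B [B [B [B [C [D r]]] || [C [D true]]] || [C [D true]]] || [C [C [D ( [B [C [D r]]] )]] && [D r]]]

6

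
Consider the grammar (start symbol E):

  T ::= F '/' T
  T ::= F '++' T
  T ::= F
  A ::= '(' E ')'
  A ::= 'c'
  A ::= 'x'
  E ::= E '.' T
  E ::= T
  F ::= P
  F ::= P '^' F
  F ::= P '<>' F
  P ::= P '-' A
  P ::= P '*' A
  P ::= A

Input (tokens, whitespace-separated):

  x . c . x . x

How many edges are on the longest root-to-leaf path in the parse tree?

[E [E [E [E [T [F [P [A x]]]]] . [T [F [P [A c]]]]] . [T [F [P [A x]]]]] . [T [F [P [A x]]]]]

8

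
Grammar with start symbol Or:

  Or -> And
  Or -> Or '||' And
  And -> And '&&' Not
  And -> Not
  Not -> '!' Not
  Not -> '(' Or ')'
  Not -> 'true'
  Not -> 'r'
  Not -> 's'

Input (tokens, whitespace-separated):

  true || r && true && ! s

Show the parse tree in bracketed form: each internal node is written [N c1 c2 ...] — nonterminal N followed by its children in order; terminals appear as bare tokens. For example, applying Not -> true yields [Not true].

[Or [Or [And [Not true]]] || [And [And [And [Not r]] && [Not true]] && [Not ! [Not s]]]]

Or
Or || And
And || And
Not || And
true || And
true || And && Not
true || And && Not && Not
true || Not && Not && Not
true || r && Not && Not
true || r && true && Not
true || r && true && ! Not
true || r && true && ! s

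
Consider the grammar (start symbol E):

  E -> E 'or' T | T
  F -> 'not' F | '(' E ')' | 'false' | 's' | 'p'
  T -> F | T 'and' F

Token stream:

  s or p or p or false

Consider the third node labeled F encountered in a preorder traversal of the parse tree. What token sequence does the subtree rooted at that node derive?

[E [E [E [E [T [F s]]] or [T [F p]]] or [T [F p]]] or [T [F false]]]

p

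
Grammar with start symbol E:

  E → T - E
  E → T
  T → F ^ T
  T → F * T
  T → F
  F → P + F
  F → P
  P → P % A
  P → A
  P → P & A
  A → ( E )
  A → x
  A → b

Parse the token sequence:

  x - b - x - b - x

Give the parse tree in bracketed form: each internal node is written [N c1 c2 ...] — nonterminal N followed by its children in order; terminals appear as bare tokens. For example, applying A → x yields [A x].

[E [T [F [P [A x]]]] - [E [T [F [P [A b]]]] - [E [T [F [P [A x]]]] - [E [T [F [P [A b]]]] - [E [T [F [P [A x]]]]]]]]]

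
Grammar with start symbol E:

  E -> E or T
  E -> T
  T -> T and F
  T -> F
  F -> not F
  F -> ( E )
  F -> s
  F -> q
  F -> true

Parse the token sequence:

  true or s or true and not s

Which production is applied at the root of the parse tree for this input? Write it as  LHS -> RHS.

[E [E [E [T [F true]]] or [T [F s]]] or [T [T [F true]] and [F not [F s]]]]

E -> E or T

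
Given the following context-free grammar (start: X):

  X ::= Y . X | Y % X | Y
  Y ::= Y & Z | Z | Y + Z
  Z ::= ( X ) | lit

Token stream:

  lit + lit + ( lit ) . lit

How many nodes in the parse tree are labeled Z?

5

[X [Y [Y [Y [Z lit]] + [Z lit]] + [Z ( [X [Y [Z lit]]] )]] . [X [Y [Z lit]]]]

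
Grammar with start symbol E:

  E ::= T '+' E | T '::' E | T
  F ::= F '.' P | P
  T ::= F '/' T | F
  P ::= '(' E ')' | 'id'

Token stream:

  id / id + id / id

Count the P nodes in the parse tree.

[E [T [F [P id]] / [T [F [P id]]]] + [E [T [F [P id]] / [T [F [P id]]]]]]

4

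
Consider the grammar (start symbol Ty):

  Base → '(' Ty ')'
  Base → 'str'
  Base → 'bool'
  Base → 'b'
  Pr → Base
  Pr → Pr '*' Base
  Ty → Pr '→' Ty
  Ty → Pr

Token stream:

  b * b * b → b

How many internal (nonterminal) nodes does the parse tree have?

10

[Ty [Pr [Pr [Pr [Base b]] * [Base b]] * [Base b]] → [Ty [Pr [Base b]]]]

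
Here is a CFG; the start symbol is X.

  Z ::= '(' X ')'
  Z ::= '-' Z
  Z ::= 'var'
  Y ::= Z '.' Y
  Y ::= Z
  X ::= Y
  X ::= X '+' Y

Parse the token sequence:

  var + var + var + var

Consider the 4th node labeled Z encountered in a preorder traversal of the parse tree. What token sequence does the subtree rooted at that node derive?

var

[X [X [X [X [Y [Z var]]] + [Y [Z var]]] + [Y [Z var]]] + [Y [Z var]]]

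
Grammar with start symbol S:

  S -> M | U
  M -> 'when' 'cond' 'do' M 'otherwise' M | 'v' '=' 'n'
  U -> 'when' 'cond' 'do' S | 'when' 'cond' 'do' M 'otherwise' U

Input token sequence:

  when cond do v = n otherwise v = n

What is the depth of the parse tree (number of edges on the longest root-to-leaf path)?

3

[S [M when cond do [M v = n] otherwise [M v = n]]]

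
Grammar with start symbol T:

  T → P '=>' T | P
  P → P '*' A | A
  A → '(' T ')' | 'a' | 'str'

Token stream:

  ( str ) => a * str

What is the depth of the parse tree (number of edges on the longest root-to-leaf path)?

6

[T [P [A ( [T [P [A str]]] )]] => [T [P [P [A a]] * [A str]]]]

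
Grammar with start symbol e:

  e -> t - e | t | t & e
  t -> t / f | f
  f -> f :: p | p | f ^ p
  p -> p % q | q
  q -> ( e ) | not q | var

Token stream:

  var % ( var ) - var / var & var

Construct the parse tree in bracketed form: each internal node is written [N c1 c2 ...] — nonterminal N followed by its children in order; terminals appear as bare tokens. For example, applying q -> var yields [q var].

[e [t [f [p [p [q var]] % [q ( [e [t [f [p [q var]]]]] )]]]] - [e [t [t [f [p [q var]]]] / [f [p [q var]]]] & [e [t [f [p [q var]]]]]]]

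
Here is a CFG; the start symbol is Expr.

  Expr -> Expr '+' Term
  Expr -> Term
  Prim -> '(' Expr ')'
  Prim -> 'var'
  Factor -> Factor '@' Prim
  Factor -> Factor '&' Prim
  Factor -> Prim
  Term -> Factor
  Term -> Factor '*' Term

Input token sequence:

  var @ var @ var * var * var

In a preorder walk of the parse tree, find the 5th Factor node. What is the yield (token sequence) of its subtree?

var

[Expr [Term [Factor [Factor [Factor [Prim var]] @ [Prim var]] @ [Prim var]] * [Term [Factor [Prim var]] * [Term [Factor [Prim var]]]]]]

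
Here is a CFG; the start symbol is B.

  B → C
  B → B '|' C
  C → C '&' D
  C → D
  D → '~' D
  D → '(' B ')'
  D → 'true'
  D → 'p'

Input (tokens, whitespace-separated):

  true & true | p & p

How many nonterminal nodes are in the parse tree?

[B [B [C [C [D true]] & [D true]]] | [C [C [D p]] & [D p]]]

10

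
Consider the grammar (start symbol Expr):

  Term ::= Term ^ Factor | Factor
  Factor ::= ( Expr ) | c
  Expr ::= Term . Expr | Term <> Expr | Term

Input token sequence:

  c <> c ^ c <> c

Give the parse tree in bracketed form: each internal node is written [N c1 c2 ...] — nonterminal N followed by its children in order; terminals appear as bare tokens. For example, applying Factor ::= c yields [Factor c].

Expr
Term <> Expr
Factor <> Expr
c <> Expr
c <> Term <> Expr
c <> Term ^ Factor <> Expr
c <> Factor ^ Factor <> Expr
c <> c ^ Factor <> Expr
c <> c ^ c <> Expr
c <> c ^ c <> Term
c <> c ^ c <> Factor
c <> c ^ c <> c

[Expr [Term [Factor c]] <> [Expr [Term [Term [Factor c]] ^ [Factor c]] <> [Expr [Term [Factor c]]]]]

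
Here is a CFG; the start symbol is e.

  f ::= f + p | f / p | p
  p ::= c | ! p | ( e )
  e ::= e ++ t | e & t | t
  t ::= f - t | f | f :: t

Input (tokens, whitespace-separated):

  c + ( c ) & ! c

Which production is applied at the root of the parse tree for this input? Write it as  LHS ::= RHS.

[e [e [t [f [f [p c]] + [p ( [e [t [f [p c]]]] )]]]] & [t [f [p ! [p c]]]]]

e ::= e & t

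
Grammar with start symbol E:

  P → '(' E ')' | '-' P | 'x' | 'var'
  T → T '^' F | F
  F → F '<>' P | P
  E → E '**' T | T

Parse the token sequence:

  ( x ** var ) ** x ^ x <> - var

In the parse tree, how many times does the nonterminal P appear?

7

[E [E [T [F [P ( [E [E [T [F [P x]]]] ** [T [F [P var]]]] )]]]] ** [T [T [F [P x]]] ^ [F [F [P x]] <> [P - [P var]]]]]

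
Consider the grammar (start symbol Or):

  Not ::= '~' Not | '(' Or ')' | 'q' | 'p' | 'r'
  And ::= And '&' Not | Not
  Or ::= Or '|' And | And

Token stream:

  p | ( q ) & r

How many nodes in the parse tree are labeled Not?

4

[Or [Or [And [Not p]]] | [And [And [Not ( [Or [And [Not q]]] )]] & [Not r]]]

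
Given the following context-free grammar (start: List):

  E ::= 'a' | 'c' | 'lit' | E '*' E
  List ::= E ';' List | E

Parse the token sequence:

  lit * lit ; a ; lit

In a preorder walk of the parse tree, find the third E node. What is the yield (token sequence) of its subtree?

lit

[List [E [E lit] * [E lit]] ; [List [E a] ; [List [E lit]]]]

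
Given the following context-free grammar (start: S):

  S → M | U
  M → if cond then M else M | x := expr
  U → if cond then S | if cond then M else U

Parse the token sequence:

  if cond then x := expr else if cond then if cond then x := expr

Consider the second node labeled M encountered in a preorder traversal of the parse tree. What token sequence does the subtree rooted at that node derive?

[S [U if cond then [M x := expr] else [U if cond then [S [U if cond then [S [M x := expr]]]]]]]

x := expr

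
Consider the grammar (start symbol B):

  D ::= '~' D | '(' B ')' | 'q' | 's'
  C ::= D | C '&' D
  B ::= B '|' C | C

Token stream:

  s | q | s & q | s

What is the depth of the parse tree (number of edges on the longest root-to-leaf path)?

[B [B [B [B [C [D s]]] | [C [D q]]] | [C [C [D s]] & [D q]]] | [C [D s]]]

6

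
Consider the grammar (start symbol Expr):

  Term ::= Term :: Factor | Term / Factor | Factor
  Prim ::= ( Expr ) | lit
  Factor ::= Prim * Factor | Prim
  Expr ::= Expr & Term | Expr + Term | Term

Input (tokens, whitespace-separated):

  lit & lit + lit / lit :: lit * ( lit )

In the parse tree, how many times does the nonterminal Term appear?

[Expr [Expr [Expr [Term [Factor [Prim lit]]]] & [Term [Factor [Prim lit]]]] + [Term [Term [Term [Factor [Prim lit]]] / [Factor [Prim lit]]] :: [Factor [Prim lit] * [Factor [Prim ( [Expr [Term [Factor [Prim lit]]]] )]]]]]

6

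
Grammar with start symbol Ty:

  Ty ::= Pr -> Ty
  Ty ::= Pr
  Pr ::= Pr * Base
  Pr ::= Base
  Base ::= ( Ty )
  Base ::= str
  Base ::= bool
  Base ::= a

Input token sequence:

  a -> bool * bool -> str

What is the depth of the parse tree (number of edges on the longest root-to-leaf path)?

[Ty [Pr [Base a]] -> [Ty [Pr [Pr [Base bool]] * [Base bool]] -> [Ty [Pr [Base str]]]]]

5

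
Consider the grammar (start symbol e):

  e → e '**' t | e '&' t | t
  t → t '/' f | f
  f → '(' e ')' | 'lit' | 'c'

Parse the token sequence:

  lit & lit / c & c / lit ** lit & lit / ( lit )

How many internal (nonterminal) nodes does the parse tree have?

24

[e [e [e [e [e [t [f lit]]] & [t [t [f lit]] / [f c]]] & [t [t [f c]] / [f lit]]] ** [t [f lit]]] & [t [t [f lit]] / [f ( [e [t [f lit]]] )]]]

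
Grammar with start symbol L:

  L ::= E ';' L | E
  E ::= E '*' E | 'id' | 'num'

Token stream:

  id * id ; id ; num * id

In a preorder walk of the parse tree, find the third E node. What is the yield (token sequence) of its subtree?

[L [E [E id] * [E id]] ; [L [E id] ; [L [E [E num] * [E id]]]]]

id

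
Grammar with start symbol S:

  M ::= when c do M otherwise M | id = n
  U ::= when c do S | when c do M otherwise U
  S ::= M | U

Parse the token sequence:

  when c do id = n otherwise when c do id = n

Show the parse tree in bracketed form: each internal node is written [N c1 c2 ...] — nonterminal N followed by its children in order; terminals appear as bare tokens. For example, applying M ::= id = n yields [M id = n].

S
U
when c do M otherwise U
when c do id = n otherwise U
when c do id = n otherwise when c do S
when c do id = n otherwise when c do M
when c do id = n otherwise when c do id = n

[S [U when c do [M id = n] otherwise [U when c do [S [M id = n]]]]]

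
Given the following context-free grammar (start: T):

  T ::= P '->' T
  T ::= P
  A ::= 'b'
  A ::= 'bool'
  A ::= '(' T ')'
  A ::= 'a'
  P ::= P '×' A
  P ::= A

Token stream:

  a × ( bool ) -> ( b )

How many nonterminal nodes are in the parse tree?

[T [P [P [A a]] × [A ( [T [P [A bool]]] )]] -> [T [P [A ( [T [P [A b]]] )]]]]

14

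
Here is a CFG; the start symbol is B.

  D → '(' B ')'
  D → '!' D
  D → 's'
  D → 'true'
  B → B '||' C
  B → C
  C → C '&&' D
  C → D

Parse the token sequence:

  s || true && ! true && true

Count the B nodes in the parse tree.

[B [B [C [D s]]] || [C [C [C [D true]] && [D ! [D true]]] && [D true]]]

2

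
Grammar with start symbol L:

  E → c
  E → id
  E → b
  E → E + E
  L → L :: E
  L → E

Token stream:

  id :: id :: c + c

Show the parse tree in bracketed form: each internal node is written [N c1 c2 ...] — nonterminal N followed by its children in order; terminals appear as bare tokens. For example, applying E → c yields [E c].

L
L :: E
L :: E :: E
E :: E :: E
id :: E :: E
id :: id :: E
id :: id :: E + E
id :: id :: c + E
id :: id :: c + c

[L [L [L [E id]] :: [E id]] :: [E [E c] + [E c]]]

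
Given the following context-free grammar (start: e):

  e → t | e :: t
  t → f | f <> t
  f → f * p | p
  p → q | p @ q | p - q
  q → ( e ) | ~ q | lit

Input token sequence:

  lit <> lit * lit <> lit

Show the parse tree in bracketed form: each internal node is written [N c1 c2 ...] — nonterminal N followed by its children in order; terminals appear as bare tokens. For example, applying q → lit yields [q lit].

e
t
f <> t
p <> t
q <> t
lit <> t
lit <> f <> t
lit <> f * p <> t
lit <> p * p <> t
lit <> q * p <> t
lit <> lit * p <> t
lit <> lit * q <> t
lit <> lit * lit <> t
lit <> lit * lit <> f
lit <> lit * lit <> p
lit <> lit * lit <> q
lit <> lit * lit <> lit

[e [t [f [p [q lit]]] <> [t [f [f [p [q lit]]] * [p [q lit]]] <> [t [f [p [q lit]]]]]]]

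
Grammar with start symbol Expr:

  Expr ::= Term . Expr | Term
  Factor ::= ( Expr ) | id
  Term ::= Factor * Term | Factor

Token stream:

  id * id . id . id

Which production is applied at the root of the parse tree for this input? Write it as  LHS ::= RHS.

Expr ::= Term . Expr

[Expr [Term [Factor id] * [Term [Factor id]]] . [Expr [Term [Factor id]] . [Expr [Term [Factor id]]]]]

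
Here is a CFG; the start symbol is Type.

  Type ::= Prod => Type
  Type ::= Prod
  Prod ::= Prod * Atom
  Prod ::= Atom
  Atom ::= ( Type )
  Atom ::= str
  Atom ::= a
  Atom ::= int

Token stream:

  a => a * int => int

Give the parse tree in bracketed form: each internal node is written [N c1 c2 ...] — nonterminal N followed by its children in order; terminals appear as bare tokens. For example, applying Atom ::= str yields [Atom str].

Type
Prod => Type
Atom => Type
a => Type
a => Prod => Type
a => Prod * Atom => Type
a => Atom * Atom => Type
a => a * Atom => Type
a => a * int => Type
a => a * int => Prod
a => a * int => Atom
a => a * int => int

[Type [Prod [Atom a]] => [Type [Prod [Prod [Atom a]] * [Atom int]] => [Type [Prod [Atom int]]]]]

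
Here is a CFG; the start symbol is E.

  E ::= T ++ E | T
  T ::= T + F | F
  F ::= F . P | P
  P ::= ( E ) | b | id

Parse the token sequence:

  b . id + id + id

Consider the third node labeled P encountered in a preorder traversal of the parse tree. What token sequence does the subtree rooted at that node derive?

[E [T [T [T [F [F [P b]] . [P id]]] + [F [P id]]] + [F [P id]]]]

id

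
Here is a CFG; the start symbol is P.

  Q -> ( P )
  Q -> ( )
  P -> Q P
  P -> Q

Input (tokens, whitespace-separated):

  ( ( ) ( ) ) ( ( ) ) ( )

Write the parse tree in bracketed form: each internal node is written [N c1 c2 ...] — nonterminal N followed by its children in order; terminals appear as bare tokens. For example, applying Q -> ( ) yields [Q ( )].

[P [Q ( [P [Q ( )] [P [Q ( )]]] )] [P [Q ( [P [Q ( )]] )] [P [Q ( )]]]]

P
Q P
( P ) P
( Q P ) P
( ( ) P ) P
( ( ) Q ) P
( ( ) ( ) ) P
( ( ) ( ) ) Q P
( ( ) ( ) ) ( P ) P
( ( ) ( ) ) ( Q ) P
( ( ) ( ) ) ( ( ) ) P
( ( ) ( ) ) ( ( ) ) Q
( ( ) ( ) ) ( ( ) ) ( )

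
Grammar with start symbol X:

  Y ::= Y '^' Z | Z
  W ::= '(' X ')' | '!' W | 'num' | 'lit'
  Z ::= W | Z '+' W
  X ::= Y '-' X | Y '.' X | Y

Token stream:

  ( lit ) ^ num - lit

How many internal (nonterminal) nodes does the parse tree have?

[X [Y [Y [Z [W ( [X [Y [Z [W lit]]]] )]]] ^ [Z [W num]]] - [X [Y [Z [W lit]]]]]

15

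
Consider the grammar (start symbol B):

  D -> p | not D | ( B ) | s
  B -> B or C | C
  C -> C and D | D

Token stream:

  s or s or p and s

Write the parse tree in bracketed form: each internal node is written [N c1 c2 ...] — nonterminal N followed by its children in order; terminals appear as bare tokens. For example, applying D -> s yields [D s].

[B [B [B [C [D s]]] or [C [D s]]] or [C [C [D p]] and [D s]]]

B
B or C
B or C or C
C or C or C
D or C or C
s or C or C
s or D or C
s or s or C
s or s or C and D
s or s or D and D
s or s or p and D
s or s or p and s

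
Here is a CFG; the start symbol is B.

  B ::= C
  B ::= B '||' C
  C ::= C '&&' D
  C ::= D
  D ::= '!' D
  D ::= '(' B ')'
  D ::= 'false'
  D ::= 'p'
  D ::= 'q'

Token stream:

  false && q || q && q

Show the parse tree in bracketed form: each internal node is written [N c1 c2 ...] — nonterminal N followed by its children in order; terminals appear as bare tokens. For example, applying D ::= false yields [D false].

[B [B [C [C [D false]] && [D q]]] || [C [C [D q]] && [D q]]]

B
B || C
C || C
C && D || C
D && D || C
false && D || C
false && q || C
false && q || C && D
false && q || D && D
false && q || q && D
false && q || q && q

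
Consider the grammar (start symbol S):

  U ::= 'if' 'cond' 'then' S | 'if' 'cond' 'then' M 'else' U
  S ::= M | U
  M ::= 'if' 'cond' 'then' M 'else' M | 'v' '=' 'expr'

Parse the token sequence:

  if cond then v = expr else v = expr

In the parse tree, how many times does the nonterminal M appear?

3

[S [M if cond then [M v = expr] else [M v = expr]]]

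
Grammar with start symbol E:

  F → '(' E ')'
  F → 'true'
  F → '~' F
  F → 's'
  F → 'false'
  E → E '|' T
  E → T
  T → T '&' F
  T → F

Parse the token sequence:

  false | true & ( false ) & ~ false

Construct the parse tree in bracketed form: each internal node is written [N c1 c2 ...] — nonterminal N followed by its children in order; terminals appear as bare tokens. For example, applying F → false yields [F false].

E
E | T
T | T
F | T
false | T
false | T & F
false | T & F & F
false | F & F & F
false | true & F & F
false | true & ( E ) & F
false | true & ( T ) & F
false | true & ( F ) & F
false | true & ( false ) & F
false | true & ( false ) & ~ F
false | true & ( false ) & ~ false

[E [E [T [F false]]] | [T [T [T [F true]] & [F ( [E [T [F false]]] )]] & [F ~ [F false]]]]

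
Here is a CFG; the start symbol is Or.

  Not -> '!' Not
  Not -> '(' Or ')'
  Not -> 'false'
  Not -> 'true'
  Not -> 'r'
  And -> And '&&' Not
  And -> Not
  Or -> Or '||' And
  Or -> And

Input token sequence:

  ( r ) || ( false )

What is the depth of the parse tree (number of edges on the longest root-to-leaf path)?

[Or [Or [And [Not ( [Or [And [Not r]]] )]]] || [And [Not ( [Or [And [Not false]]] )]]]

7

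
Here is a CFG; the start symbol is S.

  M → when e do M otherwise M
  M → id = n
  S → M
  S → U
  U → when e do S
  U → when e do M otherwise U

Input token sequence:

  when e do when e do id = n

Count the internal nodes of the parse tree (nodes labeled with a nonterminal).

[S [U when e do [S [U when e do [S [M id = n]]]]]]

6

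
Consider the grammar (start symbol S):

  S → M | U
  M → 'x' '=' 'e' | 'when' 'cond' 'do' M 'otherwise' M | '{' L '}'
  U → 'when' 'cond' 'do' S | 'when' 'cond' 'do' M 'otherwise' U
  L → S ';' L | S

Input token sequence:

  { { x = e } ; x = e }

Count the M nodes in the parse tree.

[S [M { [L [S [M { [L [S [M x = e]]] }]] ; [L [S [M x = e]]]] }]]

4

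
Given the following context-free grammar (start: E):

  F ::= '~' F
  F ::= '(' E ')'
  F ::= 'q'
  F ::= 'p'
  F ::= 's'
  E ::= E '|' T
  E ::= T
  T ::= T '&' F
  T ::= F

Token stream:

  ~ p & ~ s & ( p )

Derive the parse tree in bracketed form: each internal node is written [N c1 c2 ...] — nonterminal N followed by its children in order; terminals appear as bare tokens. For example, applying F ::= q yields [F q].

[E [T [T [T [F ~ [F p]]] & [F ~ [F s]]] & [F ( [E [T [F p]]] )]]]

E
T
T & F
T & F & F
F & F & F
~ F & F & F
~ p & F & F
~ p & ~ F & F
~ p & ~ s & F
~ p & ~ s & ( E )
~ p & ~ s & ( T )
~ p & ~ s & ( F )
~ p & ~ s & ( p )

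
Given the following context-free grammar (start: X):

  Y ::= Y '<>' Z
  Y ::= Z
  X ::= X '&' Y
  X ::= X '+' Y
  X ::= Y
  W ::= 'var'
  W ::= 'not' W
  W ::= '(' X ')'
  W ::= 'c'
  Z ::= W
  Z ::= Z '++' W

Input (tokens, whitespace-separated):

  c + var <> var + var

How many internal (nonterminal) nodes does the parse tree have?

[X [X [X [Y [Z [W c]]]] + [Y [Y [Z [W var]]] <> [Z [W var]]]] + [Y [Z [W var]]]]

15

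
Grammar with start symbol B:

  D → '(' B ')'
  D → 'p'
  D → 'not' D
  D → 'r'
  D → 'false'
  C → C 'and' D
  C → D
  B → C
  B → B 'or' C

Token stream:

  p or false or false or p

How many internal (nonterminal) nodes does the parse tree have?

12

[B [B [B [B [C [D p]]] or [C [D false]]] or [C [D false]]] or [C [D p]]]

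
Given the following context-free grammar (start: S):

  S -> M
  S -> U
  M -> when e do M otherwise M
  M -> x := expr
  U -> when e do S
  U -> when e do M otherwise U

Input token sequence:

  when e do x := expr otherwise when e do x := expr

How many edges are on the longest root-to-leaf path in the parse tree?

[S [U when e do [M x := expr] otherwise [U when e do [S [M x := expr]]]]]

5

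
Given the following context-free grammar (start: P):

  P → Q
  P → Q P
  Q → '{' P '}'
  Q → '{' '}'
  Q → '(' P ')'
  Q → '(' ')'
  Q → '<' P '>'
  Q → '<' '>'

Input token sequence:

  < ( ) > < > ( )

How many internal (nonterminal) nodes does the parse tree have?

8

[P [Q < [P [Q ( )]] >] [P [Q < >] [P [Q ( )]]]]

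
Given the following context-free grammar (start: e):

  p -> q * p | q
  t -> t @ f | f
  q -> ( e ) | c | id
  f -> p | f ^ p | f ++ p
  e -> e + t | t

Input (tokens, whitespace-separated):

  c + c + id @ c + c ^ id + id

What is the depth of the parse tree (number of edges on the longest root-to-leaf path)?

9

[e [e [e [e [e [t [f [p [q c]]]]] + [t [f [p [q c]]]]] + [t [t [f [p [q id]]]] @ [f [p [q c]]]]] + [t [f [f [p [q c]]] ^ [p [q id]]]]] + [t [f [p [q id]]]]]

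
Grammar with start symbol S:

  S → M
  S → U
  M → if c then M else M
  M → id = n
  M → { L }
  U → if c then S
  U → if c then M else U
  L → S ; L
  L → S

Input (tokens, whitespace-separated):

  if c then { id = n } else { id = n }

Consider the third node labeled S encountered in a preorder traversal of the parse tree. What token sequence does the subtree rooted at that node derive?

[S [M if c then [M { [L [S [M id = n]]] }] else [M { [L [S [M id = n]]] }]]]

id = n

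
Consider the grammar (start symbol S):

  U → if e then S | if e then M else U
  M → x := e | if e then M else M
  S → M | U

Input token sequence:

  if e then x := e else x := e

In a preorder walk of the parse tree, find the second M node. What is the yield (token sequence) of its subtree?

[S [M if e then [M x := e] else [M x := e]]]

x := e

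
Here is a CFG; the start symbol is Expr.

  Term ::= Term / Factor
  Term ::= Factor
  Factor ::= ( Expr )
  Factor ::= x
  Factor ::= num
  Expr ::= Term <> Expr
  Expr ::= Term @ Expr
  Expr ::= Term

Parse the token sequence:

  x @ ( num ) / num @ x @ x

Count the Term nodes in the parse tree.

[Expr [Term [Factor x]] @ [Expr [Term [Term [Factor ( [Expr [Term [Factor num]]] )]] / [Factor num]] @ [Expr [Term [Factor x]] @ [Expr [Term [Factor x]]]]]]

6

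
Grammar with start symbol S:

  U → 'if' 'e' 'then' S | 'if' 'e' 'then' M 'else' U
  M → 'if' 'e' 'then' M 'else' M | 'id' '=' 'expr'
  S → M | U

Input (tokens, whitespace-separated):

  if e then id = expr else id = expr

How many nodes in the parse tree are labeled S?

[S [M if e then [M id = expr] else [M id = expr]]]

1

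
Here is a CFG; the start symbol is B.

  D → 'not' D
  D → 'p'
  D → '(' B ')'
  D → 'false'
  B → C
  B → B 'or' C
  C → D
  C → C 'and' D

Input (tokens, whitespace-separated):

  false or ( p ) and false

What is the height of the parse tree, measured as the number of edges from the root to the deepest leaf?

7

[B [B [C [D false]]] or [C [C [D ( [B [C [D p]]] )]] and [D false]]]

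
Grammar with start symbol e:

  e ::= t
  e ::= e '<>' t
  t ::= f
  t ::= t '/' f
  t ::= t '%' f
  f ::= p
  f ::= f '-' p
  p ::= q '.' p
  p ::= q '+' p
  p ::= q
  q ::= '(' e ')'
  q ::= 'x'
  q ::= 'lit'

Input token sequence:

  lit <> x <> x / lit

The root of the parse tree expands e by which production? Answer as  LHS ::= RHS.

e ::= e '<>' t

[e [e [e [t [f [p [q lit]]]]] <> [t [f [p [q x]]]]] <> [t [t [f [p [q x]]]] / [f [p [q lit]]]]]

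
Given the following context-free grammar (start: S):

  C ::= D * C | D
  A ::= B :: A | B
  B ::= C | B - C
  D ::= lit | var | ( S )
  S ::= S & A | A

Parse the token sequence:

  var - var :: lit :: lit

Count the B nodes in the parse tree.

4

[S [A [B [B [C [D var]]] - [C [D var]]] :: [A [B [C [D lit]]] :: [A [B [C [D lit]]]]]]]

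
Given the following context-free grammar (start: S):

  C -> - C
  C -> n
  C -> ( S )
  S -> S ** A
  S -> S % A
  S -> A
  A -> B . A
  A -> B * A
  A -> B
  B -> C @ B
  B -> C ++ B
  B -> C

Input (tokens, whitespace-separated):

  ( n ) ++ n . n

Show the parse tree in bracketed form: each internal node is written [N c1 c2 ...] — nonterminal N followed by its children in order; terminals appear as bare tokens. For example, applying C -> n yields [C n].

[S [A [B [C ( [S [A [B [C n]]]] )] ++ [B [C n]]] . [A [B [C n]]]]]

S
A
B . A
C ++ B . A
( S ) ++ B . A
( A ) ++ B . A
( B ) ++ B . A
( C ) ++ B . A
( n ) ++ B . A
( n ) ++ C . A
( n ) ++ n . A
( n ) ++ n . B
( n ) ++ n . C
( n ) ++ n . n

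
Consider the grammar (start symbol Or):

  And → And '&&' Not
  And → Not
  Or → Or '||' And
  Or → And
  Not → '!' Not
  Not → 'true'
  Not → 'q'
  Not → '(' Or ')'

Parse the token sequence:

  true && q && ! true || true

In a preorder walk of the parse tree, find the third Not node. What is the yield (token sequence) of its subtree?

! true

[Or [Or [And [And [And [Not true]] && [Not q]] && [Not ! [Not true]]]] || [And [Not true]]]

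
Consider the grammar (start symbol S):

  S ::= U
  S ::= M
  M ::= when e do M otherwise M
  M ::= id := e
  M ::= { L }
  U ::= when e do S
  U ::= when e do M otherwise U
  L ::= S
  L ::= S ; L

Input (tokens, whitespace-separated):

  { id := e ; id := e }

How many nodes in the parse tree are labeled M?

3

[S [M { [L [S [M id := e]] ; [L [S [M id := e]]]] }]]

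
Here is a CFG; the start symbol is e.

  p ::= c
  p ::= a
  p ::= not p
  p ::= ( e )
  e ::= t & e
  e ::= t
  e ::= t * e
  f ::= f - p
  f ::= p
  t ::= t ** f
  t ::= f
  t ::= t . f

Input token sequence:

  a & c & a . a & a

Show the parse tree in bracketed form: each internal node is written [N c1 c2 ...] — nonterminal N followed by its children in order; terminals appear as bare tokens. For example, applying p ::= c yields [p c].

e
t & e
f & e
p & e
a & e
a & t & e
a & f & e
a & p & e
a & c & e
a & c & t & e
a & c & t . f & e
a & c & f . f & e
a & c & p . f & e
a & c & a . f & e
a & c & a . p & e
a & c & a . a & e
a & c & a . a & t
a & c & a . a & f
a & c & a . a & p
a & c & a . a & a

[e [t [f [p a]]] & [e [t [f [p c]]] & [e [t [t [f [p a]]] . [f [p a]]] & [e [t [f [p a]]]]]]]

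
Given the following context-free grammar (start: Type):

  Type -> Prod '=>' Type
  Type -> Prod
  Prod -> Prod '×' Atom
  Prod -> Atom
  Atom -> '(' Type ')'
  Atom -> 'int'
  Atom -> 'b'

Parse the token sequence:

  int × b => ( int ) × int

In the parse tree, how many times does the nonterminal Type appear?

[Type [Prod [Prod [Atom int]] × [Atom b]] => [Type [Prod [Prod [Atom ( [Type [Prod [Atom int]]] )]] × [Atom int]]]]

3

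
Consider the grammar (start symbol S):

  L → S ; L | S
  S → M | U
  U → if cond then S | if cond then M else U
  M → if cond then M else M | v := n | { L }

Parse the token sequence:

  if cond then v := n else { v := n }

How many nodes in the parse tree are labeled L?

1

[S [M if cond then [M v := n] else [M { [L [S [M v := n]]] }]]]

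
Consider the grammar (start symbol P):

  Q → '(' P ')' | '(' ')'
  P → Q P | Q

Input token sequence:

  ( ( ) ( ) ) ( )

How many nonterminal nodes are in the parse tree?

8

[P [Q ( [P [Q ( )] [P [Q ( )]]] )] [P [Q ( )]]]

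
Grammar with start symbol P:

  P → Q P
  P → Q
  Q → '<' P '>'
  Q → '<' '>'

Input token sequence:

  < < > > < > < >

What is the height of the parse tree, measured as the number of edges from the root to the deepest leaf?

4

[P [Q < [P [Q < >]] >] [P [Q < >] [P [Q < >]]]]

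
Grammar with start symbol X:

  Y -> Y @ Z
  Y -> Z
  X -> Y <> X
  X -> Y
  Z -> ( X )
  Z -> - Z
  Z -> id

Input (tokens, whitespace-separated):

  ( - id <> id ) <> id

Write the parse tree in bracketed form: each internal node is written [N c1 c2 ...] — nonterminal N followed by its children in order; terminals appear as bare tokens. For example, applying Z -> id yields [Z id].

X
Y <> X
Z <> X
( X ) <> X
( Y <> X ) <> X
( Z <> X ) <> X
( - Z <> X ) <> X
( - id <> X ) <> X
( - id <> Y ) <> X
( - id <> Z ) <> X
( - id <> id ) <> X
( - id <> id ) <> Y
( - id <> id ) <> Z
( - id <> id ) <> id

[X [Y [Z ( [X [Y [Z - [Z id]]] <> [X [Y [Z id]]]] )]] <> [X [Y [Z id]]]]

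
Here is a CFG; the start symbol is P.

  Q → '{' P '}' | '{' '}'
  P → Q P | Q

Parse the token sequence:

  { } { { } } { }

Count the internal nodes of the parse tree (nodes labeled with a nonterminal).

[P [Q { }] [P [Q { [P [Q { }]] }] [P [Q { }]]]]

8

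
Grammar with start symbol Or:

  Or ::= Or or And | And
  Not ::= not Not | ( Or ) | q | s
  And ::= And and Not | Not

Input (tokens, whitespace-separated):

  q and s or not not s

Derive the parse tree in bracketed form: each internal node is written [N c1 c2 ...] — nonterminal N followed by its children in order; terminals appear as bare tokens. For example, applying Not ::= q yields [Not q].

[Or [Or [And [And [Not q]] and [Not s]]] or [And [Not not [Not not [Not s]]]]]

Or
Or or And
And or And
And and Not or And
Not and Not or And
q and Not or And
q and s or And
q and s or Not
q and s or not Not
q and s or not not Not
q and s or not not s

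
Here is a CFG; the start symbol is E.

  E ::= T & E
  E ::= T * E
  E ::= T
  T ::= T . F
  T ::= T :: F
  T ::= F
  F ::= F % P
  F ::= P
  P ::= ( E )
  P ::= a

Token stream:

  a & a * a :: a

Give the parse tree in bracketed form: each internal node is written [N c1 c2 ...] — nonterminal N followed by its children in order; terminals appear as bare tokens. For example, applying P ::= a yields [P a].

[E [T [F [P a]]] & [E [T [F [P a]]] * [E [T [T [F [P a]]] :: [F [P a]]]]]]

E
T & E
F & E
P & E
a & E
a & T * E
a & F * E
a & P * E
a & a * E
a & a * T
a & a * T :: F
a & a * F :: F
a & a * P :: F
a & a * a :: F
a & a * a :: P
a & a * a :: a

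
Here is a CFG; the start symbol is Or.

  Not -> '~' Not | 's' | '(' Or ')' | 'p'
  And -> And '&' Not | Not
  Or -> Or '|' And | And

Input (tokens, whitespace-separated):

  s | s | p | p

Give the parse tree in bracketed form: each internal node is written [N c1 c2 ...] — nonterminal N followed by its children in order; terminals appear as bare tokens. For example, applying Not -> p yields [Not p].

Or
Or | And
Or | And | And
Or | And | And | And
And | And | And | And
Not | And | And | And
s | And | And | And
s | Not | And | And
s | s | And | And
s | s | Not | And
s | s | p | And
s | s | p | Not
s | s | p | p

[Or [Or [Or [Or [And [Not s]]] | [And [Not s]]] | [And [Not p]]] | [And [Not p]]]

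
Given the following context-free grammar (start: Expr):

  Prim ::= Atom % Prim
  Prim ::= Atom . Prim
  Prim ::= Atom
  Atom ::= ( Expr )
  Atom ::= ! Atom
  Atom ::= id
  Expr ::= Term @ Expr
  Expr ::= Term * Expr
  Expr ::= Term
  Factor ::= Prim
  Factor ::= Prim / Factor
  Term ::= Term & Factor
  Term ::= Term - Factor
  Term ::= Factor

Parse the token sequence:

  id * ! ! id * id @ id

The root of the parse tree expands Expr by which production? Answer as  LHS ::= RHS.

Expr ::= Term * Expr

[Expr [Term [Factor [Prim [Atom id]]]] * [Expr [Term [Factor [Prim [Atom ! [Atom ! [Atom id]]]]]] * [Expr [Term [Factor [Prim [Atom id]]]] @ [Expr [Term [Factor [Prim [Atom id]]]]]]]]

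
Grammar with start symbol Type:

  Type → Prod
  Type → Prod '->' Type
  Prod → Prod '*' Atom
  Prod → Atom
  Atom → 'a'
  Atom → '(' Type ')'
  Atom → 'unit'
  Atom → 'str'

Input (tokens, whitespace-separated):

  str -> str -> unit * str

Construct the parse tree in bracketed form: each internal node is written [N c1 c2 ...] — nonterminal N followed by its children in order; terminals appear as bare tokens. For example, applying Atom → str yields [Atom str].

Type
Prod -> Type
Atom -> Type
str -> Type
str -> Prod -> Type
str -> Atom -> Type
str -> str -> Type
str -> str -> Prod
str -> str -> Prod * Atom
str -> str -> Atom * Atom
str -> str -> unit * Atom
str -> str -> unit * str

[Type [Prod [Atom str]] -> [Type [Prod [Atom str]] -> [Type [Prod [Prod [Atom unit]] * [Atom str]]]]]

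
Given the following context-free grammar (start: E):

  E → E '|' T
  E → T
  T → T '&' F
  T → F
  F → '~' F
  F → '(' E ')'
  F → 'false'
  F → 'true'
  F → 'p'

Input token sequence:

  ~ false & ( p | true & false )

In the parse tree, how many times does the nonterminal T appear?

5

[E [T [T [F ~ [F false]]] & [F ( [E [E [T [F p]]] | [T [T [F true]] & [F false]]] )]]]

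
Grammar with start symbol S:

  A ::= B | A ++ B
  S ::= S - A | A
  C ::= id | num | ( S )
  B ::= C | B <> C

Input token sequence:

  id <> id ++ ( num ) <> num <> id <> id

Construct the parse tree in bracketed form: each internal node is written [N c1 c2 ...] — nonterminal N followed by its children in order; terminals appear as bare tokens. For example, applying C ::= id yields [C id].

S
A
A ++ B
B ++ B
B <> C ++ B
C <> C ++ B
id <> C ++ B
id <> id ++ B
id <> id ++ B <> C
id <> id ++ B <> C <> C
id <> id ++ B <> C <> C <> C
id <> id ++ C <> C <> C <> C
id <> id ++ ( S ) <> C <> C <> C
id <> id ++ ( A ) <> C <> C <> C
id <> id ++ ( B ) <> C <> C <> C
id <> id ++ ( C ) <> C <> C <> C
id <> id ++ ( num ) <> C <> C <> C
id <> id ++ ( num ) <> num <> C <> C
id <> id ++ ( num ) <> num <> id <> C
id <> id ++ ( num ) <> num <> id <> id

[S [A [A [B [B [C id]] <> [C id]]] ++ [B [B [B [B [C ( [S [A [B [C num]]]] )]] <> [C num]] <> [C id]] <> [C id]]]]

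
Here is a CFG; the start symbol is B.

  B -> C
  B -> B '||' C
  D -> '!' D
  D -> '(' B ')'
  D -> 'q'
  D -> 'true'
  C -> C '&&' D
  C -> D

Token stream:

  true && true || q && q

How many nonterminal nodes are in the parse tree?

[B [B [C [C [D true]] && [D true]]] || [C [C [D q]] && [D q]]]

10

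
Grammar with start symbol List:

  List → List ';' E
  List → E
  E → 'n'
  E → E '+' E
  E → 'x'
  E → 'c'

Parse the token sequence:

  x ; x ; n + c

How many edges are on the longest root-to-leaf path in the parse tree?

4

[List [List [List [E x]] ; [E x]] ; [E [E n] + [E c]]]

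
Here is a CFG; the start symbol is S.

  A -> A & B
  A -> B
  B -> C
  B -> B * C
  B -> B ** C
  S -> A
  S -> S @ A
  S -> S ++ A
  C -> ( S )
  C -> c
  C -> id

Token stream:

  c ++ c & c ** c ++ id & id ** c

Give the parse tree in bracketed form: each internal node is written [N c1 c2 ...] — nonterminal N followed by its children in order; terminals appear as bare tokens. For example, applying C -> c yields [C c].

[S [S [S [A [B [C c]]]] ++ [A [A [B [C c]]] & [B [B [C c]] ** [C c]]]] ++ [A [A [B [C id]]] & [B [B [C id]] ** [C c]]]]

S
S ++ A
S ++ A ++ A
A ++ A ++ A
B ++ A ++ A
C ++ A ++ A
c ++ A ++ A
c ++ A & B ++ A
c ++ B & B ++ A
c ++ C & B ++ A
c ++ c & B ++ A
c ++ c & B ** C ++ A
c ++ c & C ** C ++ A
c ++ c & c ** C ++ A
c ++ c & c ** c ++ A
c ++ c & c ** c ++ A & B
c ++ c & c ** c ++ B & B
c ++ c & c ** c ++ C & B
c ++ c & c ** c ++ id & B
c ++ c & c ** c ++ id & B ** C
c ++ c & c ** c ++ id & C ** C
c ++ c & c ** c ++ id & id ** C
c ++ c & c ** c ++ id & id ** c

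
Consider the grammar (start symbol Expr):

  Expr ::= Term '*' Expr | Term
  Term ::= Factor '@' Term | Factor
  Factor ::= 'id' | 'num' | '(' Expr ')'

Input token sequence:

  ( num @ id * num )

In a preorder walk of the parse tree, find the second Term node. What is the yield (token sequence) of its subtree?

num @ id

[Expr [Term [Factor ( [Expr [Term [Factor num] @ [Term [Factor id]]] * [Expr [Term [Factor num]]]] )]]]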